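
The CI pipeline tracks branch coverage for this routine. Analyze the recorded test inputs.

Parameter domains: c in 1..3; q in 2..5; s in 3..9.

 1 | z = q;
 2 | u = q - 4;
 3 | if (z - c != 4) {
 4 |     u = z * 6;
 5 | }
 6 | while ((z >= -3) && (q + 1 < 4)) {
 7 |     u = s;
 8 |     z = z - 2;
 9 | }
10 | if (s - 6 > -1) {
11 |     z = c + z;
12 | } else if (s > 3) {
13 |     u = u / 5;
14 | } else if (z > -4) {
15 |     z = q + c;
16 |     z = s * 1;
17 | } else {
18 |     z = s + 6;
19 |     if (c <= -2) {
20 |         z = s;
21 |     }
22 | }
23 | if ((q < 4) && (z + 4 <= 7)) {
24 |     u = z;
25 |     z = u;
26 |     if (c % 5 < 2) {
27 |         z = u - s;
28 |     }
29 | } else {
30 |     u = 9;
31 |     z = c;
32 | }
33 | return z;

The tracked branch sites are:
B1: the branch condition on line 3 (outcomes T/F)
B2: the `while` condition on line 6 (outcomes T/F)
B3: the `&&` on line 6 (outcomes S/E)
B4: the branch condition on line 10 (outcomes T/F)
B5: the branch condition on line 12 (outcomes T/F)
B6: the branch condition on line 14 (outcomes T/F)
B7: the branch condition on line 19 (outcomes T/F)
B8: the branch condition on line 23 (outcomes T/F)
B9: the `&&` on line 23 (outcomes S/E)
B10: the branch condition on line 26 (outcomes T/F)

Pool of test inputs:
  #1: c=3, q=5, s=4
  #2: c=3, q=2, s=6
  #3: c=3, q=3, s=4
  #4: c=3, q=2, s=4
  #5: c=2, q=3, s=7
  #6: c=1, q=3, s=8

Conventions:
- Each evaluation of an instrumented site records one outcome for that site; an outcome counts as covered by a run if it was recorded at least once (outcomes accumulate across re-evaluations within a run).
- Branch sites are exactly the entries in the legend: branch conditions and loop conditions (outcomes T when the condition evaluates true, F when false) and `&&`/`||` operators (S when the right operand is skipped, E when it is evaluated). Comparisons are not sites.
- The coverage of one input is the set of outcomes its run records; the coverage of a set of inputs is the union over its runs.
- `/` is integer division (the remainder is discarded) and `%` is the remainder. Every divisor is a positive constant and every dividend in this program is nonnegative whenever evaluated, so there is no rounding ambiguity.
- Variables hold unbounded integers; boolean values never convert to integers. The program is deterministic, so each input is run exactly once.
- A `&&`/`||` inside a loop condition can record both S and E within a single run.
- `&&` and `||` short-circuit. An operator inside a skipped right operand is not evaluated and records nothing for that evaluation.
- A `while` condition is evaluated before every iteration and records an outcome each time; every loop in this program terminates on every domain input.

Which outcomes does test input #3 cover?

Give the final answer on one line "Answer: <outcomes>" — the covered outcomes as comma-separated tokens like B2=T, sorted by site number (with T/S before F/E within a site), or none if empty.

Simulating input #3 (c=3, q=3, s=4) step by step:
  B1->T, B3->E, B2->F, B4->F, B5->T, B9->E, B8->T, B10->F
as a set, this run covers: B1=T, B2=F, B3=E, B4=F, B5=T, B8=T, B9=E, B10=F

Answer: B1=T, B2=F, B3=E, B4=F, B5=T, B8=T, B9=E, B10=F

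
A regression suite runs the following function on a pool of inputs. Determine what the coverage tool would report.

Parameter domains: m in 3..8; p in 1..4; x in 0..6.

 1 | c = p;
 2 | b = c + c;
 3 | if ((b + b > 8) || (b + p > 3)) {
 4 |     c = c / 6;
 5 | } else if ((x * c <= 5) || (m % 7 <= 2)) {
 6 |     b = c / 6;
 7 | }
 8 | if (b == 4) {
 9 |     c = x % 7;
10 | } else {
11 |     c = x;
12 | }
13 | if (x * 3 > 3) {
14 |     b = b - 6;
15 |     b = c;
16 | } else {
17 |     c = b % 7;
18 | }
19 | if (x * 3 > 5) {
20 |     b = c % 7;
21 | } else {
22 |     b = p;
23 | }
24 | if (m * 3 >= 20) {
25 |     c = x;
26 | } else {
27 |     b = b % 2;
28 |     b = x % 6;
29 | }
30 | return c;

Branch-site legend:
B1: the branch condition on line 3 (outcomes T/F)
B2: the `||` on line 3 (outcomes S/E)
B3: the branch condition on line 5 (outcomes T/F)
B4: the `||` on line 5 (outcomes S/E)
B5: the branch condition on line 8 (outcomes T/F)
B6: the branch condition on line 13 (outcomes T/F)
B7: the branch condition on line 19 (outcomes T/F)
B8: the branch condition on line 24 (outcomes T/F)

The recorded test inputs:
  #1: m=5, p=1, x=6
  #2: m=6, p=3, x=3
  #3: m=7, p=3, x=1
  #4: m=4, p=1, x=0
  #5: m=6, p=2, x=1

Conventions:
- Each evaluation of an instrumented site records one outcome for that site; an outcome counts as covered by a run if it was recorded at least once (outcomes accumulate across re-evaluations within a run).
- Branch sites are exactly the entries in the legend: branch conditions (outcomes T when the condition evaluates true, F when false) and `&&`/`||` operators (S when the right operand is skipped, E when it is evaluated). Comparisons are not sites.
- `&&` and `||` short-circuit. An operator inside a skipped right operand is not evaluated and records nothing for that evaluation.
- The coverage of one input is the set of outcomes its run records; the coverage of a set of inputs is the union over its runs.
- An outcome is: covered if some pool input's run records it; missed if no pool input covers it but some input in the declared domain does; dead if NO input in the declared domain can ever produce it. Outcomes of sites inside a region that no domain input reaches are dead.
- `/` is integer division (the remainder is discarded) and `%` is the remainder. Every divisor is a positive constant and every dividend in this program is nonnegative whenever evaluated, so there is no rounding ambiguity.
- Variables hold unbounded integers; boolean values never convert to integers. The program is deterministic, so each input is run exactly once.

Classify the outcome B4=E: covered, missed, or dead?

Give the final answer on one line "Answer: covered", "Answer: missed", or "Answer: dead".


B4=E is recorded by pool input(s) 1 -> covered
Answer: covered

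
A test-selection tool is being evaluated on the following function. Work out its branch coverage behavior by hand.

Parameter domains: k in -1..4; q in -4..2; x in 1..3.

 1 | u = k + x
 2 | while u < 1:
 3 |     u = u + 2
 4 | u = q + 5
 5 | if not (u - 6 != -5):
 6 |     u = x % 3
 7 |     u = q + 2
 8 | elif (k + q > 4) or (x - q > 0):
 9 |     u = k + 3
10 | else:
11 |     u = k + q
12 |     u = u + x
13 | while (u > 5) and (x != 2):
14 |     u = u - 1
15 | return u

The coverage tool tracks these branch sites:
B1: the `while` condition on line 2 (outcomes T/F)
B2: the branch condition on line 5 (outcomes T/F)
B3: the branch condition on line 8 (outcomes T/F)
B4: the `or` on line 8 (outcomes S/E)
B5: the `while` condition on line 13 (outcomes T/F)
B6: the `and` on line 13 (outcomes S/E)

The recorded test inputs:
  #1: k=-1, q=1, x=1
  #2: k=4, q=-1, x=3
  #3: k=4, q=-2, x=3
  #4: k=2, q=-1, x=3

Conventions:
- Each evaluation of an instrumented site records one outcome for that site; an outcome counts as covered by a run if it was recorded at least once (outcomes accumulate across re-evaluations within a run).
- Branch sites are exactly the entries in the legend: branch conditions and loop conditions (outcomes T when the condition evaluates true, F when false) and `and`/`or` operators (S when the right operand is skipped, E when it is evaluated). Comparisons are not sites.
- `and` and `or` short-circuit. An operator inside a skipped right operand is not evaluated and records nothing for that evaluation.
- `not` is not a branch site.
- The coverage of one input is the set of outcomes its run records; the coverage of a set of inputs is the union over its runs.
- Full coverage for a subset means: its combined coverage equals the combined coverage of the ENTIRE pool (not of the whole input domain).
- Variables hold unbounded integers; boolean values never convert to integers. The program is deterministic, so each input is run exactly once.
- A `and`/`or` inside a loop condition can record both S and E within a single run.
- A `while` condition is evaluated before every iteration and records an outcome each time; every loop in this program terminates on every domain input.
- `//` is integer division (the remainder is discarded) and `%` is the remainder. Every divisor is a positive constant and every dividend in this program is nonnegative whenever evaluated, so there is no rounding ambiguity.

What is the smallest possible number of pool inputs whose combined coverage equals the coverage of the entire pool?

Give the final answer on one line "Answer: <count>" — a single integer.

input #1 (k=-1, q=1, x=1): covers B1=T, B1=F, B2=F, B3=F, B4=E, B5=F, B6=S
input #2 (k=4, q=-1, x=3): covers B1=F, B2=F, B3=T, B4=E, B5=T, B5=F, B6=S, B6=E
input #3 (k=4, q=-2, x=3): covers B1=F, B2=F, B3=T, B4=E, B5=T, B5=F, B6=S, B6=E
input #4 (k=2, q=-1, x=3): covers B1=F, B2=F, B3=T, B4=E, B5=F, B6=S
pool-wide coverage (10 outcomes): B1=T, B1=F, B2=F, B3=T, B3=F, B4=E, B5=T, B5=F, B6=S, B6=E
checked all size-1 subsets: none covers 10 outcomes (max 8/10)
the canonical winner is {1, 2}: size 2, full 10-outcome coverage, earliest index list among size-2 covers

Answer: 2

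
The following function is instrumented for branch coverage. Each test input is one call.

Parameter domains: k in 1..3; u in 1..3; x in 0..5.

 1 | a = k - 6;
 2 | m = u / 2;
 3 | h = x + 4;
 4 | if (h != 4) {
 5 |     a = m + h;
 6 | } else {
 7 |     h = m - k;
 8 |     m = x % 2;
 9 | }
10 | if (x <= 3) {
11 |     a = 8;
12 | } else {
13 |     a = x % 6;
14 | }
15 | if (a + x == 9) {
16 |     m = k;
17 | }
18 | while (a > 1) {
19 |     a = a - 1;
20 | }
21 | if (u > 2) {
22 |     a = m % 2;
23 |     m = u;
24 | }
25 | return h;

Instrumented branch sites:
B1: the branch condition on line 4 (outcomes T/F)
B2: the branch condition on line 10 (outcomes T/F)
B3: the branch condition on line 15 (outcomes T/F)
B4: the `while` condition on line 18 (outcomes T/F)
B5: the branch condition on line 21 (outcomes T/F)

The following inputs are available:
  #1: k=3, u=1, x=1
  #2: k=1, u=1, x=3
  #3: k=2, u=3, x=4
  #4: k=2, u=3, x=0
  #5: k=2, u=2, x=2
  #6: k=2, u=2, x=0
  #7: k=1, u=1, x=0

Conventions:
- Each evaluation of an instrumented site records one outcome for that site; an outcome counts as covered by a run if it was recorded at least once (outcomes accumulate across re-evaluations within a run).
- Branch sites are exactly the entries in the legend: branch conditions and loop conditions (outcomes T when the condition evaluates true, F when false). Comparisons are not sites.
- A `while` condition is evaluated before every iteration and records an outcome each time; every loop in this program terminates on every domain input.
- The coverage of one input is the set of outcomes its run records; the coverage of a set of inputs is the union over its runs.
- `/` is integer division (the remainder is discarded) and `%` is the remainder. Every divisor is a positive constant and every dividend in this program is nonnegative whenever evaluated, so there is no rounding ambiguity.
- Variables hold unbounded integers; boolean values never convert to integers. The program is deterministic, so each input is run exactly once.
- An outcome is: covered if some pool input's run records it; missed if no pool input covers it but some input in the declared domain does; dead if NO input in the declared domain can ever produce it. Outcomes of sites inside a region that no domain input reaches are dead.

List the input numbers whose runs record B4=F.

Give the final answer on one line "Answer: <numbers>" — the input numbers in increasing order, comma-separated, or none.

input #1 (k=3, u=1, x=1): covers B4=F
input #2 (k=1, u=1, x=3): covers B4=F
input #3 (k=2, u=3, x=4): covers B4=F
input #4 (k=2, u=3, x=0): covers B4=F
input #5 (k=2, u=2, x=2): covers B4=F
input #6 (k=2, u=2, x=0): covers B4=F
input #7 (k=1, u=1, x=0): covers B4=F

Answer: 1, 2, 3, 4, 5, 6, 7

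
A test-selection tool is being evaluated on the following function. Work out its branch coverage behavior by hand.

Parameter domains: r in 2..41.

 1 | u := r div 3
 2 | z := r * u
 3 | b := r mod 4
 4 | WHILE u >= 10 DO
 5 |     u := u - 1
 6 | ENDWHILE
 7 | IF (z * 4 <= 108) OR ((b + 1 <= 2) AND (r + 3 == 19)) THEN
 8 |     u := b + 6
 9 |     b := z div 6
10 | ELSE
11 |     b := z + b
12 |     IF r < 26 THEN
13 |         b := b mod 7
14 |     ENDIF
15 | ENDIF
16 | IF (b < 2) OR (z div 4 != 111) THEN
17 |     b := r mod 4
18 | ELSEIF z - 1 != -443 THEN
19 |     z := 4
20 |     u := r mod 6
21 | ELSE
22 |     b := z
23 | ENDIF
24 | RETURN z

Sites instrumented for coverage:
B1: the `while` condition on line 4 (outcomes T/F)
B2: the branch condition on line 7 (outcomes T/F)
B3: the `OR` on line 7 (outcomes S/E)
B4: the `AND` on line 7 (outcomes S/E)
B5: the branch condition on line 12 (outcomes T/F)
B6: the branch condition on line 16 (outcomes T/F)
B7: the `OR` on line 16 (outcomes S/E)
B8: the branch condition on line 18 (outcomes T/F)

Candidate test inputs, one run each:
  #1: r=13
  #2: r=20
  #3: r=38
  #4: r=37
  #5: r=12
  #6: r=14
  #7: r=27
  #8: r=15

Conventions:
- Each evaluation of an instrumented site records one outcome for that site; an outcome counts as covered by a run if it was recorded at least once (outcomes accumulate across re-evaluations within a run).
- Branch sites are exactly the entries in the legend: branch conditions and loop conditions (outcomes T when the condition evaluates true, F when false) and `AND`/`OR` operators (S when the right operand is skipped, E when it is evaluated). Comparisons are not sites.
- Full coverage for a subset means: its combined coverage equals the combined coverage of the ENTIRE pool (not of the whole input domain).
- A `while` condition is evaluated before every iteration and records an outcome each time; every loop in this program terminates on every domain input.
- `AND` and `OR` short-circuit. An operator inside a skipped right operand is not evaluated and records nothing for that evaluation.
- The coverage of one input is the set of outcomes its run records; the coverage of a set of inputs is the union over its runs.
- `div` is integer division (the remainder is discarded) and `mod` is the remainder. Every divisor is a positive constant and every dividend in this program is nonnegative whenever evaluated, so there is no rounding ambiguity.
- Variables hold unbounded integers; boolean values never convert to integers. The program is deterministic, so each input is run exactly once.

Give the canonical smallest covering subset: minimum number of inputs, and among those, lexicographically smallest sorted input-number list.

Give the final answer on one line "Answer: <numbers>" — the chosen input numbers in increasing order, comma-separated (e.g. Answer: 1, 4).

run #1 (r=13) runs B1->F, B3->E, B4->E, B2->F, B5->T, B7->E, B6->T; records B1=F, B2=F, B3=E, B4=E, B5=T, B6=T, B7=E
run #2 (r=20) runs B1->F, B3->E, B4->E, B2->F, B5->T, B7->S, B6->T; records B1=F, B2=F, B3=E, B4=E, B5=T, B6=T, B7=S
run #3 (r=38) runs B1->T, B1->T, B1->T, B1->F, B3->E, B4->S, B2->F, B5->F, B7->E, B6->T; records B1=T, B1=F, B2=F, B3=E, B4=S, B5=F, B6=T, B7=E
run #4 (r=37) runs B1->T, B1->T, B1->T, B1->F, B3->E, B4->E, B2->F, B5->F, B7->E, B6->F, B8->T; records B1=T, B1=F, B2=F, B3=E, B4=E, B5=F, B6=F, B7=E, B8=T
run #5 (r=12) runs B1->F, B3->E, B4->E, B2->F, B5->T, B7->E, B6->T; records B1=F, B2=F, B3=E, B4=E, B5=T, B6=T, B7=E
run #6 (r=14) runs B1->F, B3->E, B4->S, B2->F, B5->T, B7->E, B6->T; records B1=F, B2=F, B3=E, B4=S, B5=T, B6=T, B7=E
run #7 (r=27) runs B1->F, B3->E, B4->S, B2->F, B5->F, B7->E, B6->T; records B1=F, B2=F, B3=E, B4=S, B5=F, B6=T, B7=E
run #8 (r=15) runs B1->F, B3->E, B4->S, B2->F, B5->T, B7->S, B6->T; records B1=F, B2=F, B3=E, B4=S, B5=T, B6=T, B7=S
the full pool covers 13 outcomes: B1=T, B1=F, B2=F, B3=E, B4=S, B4=E, B5=T, B5=F, B6=T, B6=F, B7=S, B7=E, B8=T
no size-1 subset reaches all 13 outcomes (best union: 9/13)
size 2: inputs {4, 8} cover all 13 outcomes, and no lexicographically smaller subset of this size does

Answer: 4, 8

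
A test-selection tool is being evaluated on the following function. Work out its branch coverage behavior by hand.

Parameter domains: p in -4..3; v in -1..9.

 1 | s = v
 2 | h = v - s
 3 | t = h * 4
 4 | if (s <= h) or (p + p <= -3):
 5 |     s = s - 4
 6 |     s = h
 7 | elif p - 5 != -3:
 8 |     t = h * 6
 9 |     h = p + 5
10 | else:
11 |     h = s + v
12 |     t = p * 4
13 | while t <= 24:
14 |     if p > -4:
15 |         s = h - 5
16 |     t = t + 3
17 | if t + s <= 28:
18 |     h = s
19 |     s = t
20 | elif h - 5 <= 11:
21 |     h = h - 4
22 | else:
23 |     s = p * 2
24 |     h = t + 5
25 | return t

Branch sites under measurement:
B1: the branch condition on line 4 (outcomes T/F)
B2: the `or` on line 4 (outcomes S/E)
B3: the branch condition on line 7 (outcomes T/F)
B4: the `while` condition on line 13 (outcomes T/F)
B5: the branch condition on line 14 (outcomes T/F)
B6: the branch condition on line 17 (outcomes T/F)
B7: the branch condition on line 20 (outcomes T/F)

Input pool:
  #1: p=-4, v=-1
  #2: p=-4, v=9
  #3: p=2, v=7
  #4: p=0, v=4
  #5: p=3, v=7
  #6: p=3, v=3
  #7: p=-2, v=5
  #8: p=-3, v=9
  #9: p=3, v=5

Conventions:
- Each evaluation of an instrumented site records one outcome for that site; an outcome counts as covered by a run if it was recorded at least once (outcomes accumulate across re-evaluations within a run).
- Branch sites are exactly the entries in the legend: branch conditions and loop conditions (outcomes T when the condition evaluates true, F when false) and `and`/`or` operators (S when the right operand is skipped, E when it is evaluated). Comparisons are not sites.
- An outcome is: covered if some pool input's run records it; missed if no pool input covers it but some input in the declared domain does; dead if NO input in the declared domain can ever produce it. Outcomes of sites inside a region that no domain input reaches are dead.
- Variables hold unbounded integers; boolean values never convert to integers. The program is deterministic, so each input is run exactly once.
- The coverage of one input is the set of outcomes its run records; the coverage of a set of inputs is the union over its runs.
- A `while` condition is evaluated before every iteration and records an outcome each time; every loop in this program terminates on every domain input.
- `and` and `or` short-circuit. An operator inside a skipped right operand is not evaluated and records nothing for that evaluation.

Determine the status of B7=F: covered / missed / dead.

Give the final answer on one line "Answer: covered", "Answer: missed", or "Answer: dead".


no pool input records B7=F
but domain input (p=2, v=9) does record it -> reachable, so missed
Answer: missed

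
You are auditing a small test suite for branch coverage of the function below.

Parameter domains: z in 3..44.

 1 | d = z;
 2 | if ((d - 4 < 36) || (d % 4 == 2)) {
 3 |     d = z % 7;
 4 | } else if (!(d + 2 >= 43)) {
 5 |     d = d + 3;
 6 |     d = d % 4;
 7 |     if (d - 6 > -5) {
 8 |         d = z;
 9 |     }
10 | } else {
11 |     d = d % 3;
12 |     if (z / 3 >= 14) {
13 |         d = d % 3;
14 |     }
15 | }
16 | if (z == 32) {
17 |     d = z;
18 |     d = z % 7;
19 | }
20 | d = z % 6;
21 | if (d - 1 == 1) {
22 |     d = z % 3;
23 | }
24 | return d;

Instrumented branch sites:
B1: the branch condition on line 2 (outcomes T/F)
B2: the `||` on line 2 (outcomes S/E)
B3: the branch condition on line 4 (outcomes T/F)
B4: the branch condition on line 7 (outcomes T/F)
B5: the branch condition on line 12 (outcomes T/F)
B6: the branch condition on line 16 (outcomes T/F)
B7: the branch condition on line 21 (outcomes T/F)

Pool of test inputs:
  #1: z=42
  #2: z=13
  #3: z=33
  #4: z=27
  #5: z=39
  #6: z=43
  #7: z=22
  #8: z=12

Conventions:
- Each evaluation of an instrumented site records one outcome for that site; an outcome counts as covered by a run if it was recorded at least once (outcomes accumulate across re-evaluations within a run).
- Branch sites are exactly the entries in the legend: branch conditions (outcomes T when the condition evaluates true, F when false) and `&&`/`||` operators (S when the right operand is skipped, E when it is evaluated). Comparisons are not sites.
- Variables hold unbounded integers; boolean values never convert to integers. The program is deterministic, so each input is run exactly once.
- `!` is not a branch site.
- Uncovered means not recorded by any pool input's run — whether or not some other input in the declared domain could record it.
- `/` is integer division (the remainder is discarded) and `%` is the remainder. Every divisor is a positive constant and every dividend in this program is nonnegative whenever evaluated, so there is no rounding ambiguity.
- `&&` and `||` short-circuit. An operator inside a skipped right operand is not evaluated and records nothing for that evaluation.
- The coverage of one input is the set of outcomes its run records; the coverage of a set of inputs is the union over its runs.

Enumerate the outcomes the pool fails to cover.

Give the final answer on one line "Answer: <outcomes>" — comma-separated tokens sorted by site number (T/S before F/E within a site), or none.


#1 (z=42) -> B2->E, B1->T, B6->F, B7->F; covered: B1=T, B2=E, B6=F, B7=F
#2 (z=13) -> B2->S, B1->T, B6->F, B7->F; covered: B1=T, B2=S, B6=F, B7=F
#3 (z=33) -> B2->S, B1->T, B6->F, B7->F; covered: B1=T, B2=S, B6=F, B7=F
#4 (z=27) -> B2->S, B1->T, B6->F, B7->F; covered: B1=T, B2=S, B6=F, B7=F
#5 (z=39) -> B2->S, B1->T, B6->F, B7->F; covered: B1=T, B2=S, B6=F, B7=F
#6 (z=43) -> B2->E, B1->F, B3->F, B5->T, B6->F, B7->F; covered: B1=F, B2=E, B3=F, B5=T, B6=F, B7=F
#7 (z=22) -> B2->S, B1->T, B6->F, B7->F; covered: B1=T, B2=S, B6=F, B7=F
#8 (z=12) -> B2->S, B1->T, B6->F, B7->F; covered: B1=T, B2=S, B6=F, B7=F
union over the pool: B1=T, B1=F, B2=S, B2=E, B3=F, B5=T, B6=F, B7=F
uncovered (6 of 14): B3=T, B4=T, B4=F, B5=F, B6=T, B7=T
Answer: B3=T, B4=T, B4=F, B5=F, B6=T, B7=T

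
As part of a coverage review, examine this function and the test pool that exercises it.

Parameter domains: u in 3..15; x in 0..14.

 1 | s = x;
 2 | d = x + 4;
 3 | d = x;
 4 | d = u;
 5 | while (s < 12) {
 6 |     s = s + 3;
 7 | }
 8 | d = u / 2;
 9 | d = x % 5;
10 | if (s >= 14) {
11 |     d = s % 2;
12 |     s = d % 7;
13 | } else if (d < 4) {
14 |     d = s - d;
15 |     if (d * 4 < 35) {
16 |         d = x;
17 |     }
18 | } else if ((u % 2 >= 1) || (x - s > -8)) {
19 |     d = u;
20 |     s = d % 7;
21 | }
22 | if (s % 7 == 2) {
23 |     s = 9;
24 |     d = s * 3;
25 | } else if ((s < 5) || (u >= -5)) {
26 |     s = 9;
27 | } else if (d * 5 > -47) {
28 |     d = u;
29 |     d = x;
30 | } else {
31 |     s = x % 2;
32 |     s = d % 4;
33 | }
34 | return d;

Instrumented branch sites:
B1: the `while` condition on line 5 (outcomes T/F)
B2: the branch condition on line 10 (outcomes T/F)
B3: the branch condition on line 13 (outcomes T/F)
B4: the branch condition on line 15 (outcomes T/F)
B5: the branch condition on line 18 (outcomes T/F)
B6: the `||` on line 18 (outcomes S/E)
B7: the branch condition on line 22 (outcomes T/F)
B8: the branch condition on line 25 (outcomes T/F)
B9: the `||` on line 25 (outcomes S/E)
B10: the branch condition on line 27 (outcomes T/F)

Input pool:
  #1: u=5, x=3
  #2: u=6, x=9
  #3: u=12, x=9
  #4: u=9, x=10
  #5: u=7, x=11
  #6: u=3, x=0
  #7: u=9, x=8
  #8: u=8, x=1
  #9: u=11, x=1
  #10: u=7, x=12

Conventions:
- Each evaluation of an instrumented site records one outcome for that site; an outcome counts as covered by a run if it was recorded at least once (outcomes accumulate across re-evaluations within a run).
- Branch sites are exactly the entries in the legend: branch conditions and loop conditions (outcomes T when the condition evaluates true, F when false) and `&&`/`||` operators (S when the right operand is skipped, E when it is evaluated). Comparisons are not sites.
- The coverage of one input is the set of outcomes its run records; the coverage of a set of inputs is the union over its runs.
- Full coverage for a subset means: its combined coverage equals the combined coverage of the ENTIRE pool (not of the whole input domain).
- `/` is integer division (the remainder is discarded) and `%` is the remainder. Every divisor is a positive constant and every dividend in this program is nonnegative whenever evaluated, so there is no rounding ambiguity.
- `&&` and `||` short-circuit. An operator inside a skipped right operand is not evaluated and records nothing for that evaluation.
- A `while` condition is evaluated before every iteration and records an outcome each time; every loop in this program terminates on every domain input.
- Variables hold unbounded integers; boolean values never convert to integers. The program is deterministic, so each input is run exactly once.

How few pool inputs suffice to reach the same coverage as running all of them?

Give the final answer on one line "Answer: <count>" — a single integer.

input #1, u=5, x=3: outcomes B1=T, B1=F, B2=F, B3=T, B4=F, B7=F, B8=T, B9=E
input #2, u=6, x=9: outcomes B1=T, B1=F, B2=F, B3=F, B5=T, B6=E, B7=F, B8=T, B9=E
input #3, u=12, x=9: outcomes B1=T, B1=F, B2=F, B3=F, B5=T, B6=E, B7=F, B8=T, B9=E
input #4, u=9, x=10: outcomes B1=T, B1=F, B2=F, B3=T, B4=F, B7=F, B8=T, B9=E
input #5, u=7, x=11: outcomes B1=T, B1=F, B2=T, B7=F, B8=T, B9=S
input #6, u=3, x=0: outcomes B1=T, B1=F, B2=F, B3=T, B4=F, B7=F, B8=T, B9=E
input #7, u=9, x=8: outcomes B1=T, B1=F, B2=T, B7=F, B8=T, B9=S
input #8, u=8, x=1: outcomes B1=T, B1=F, B2=F, B3=T, B4=F, B7=F, B8=T, B9=E
input #9, u=11, x=1: outcomes B1=T, B1=F, B2=F, B3=T, B4=F, B7=F, B8=T, B9=E
input #10, u=7, x=12: outcomes B1=F, B2=F, B3=T, B4=F, B7=F, B8=T, B9=E
together the pool reaches 13 outcomes: B1=T, B1=F, B2=T, B2=F, B3=T, B3=F, B4=F, B5=T, B6=E, B7=F, B8=T, B9=S, B9=E
no size-1 subset reaches all 13 outcomes (best union: 9/13)
no size-2 subset reaches all 13 outcomes (best union: 11/13)
size 3: inputs {1, 2, 5} cover all 13 outcomes, and no lexicographically smaller subset of this size does

Answer: 3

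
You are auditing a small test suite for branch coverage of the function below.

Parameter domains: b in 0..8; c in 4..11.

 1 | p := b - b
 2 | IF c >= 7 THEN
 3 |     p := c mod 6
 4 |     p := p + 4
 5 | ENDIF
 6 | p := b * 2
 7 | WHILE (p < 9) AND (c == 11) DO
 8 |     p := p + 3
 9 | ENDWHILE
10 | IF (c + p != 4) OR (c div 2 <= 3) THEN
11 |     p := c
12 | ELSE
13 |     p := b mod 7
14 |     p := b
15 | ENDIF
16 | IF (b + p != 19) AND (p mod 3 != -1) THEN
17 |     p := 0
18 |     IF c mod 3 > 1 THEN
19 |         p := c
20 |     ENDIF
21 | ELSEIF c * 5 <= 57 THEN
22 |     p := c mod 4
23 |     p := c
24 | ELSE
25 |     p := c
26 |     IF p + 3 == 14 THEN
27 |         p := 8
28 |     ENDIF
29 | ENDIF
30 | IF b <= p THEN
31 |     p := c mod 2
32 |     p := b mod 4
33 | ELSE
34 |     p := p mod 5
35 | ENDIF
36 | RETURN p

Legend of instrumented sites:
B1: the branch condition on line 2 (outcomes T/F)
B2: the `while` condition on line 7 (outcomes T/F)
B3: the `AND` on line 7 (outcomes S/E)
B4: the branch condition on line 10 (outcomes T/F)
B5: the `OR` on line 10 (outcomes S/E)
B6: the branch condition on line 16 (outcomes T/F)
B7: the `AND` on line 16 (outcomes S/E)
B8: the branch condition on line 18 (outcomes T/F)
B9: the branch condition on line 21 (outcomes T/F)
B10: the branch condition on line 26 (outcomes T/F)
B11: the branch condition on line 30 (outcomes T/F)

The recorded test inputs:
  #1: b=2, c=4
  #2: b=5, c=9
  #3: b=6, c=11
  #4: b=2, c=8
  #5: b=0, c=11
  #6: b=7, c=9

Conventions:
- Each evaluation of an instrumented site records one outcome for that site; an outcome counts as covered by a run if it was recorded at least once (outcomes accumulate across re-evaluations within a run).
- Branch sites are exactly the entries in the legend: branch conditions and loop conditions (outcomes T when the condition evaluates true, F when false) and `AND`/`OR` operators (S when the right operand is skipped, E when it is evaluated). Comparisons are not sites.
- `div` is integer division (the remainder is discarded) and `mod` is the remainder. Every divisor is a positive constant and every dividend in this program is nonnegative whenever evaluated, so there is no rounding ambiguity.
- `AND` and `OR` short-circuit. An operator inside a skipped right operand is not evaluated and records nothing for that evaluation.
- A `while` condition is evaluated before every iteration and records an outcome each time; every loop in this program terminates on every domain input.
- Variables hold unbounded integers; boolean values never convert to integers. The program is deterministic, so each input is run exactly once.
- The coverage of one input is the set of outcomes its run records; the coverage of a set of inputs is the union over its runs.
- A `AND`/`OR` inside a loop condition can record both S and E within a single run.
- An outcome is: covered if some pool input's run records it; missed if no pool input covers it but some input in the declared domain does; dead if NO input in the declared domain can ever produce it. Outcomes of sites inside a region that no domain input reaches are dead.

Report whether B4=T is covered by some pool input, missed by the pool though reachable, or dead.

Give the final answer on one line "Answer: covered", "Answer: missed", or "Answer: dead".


B4=T is recorded by pool input(s) 1, 2, 3, 4, 5, 6 -> covered
Answer: covered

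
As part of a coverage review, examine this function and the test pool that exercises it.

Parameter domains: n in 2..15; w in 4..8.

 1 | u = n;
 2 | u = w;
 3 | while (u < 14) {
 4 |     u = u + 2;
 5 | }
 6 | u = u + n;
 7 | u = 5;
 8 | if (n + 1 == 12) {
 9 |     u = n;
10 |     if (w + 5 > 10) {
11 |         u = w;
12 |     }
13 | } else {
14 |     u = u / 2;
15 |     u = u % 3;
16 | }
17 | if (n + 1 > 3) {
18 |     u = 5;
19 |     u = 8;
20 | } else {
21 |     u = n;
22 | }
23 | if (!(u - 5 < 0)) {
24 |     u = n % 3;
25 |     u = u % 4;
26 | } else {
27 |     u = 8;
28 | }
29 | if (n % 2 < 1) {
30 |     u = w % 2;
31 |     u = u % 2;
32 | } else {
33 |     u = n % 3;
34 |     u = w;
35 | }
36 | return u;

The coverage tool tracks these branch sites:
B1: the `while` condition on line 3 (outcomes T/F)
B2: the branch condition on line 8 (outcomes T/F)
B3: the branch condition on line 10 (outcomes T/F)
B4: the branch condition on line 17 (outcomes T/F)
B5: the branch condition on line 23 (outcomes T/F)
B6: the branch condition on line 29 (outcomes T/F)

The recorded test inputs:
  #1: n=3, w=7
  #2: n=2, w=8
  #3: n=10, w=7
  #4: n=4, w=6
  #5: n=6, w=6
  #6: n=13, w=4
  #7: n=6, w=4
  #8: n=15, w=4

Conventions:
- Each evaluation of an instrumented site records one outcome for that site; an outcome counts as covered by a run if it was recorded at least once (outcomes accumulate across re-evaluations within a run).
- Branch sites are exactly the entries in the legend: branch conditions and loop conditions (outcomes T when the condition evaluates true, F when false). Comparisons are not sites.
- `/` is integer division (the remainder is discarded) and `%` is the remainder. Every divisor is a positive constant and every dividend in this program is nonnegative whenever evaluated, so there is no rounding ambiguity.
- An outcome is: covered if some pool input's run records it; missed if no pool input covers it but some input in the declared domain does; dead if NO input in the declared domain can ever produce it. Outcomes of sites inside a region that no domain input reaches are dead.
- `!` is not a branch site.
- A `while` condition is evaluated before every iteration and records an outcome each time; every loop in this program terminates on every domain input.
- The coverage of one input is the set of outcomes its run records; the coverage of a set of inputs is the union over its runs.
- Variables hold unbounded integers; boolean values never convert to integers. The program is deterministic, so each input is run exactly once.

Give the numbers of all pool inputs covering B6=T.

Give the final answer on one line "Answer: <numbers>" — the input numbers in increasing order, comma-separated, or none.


input #1 (n=3, w=7): never hits B6=T
input #2 (n=2, w=8): hits B6=T
input #3 (n=10, w=7): hits B6=T
input #4 (n=4, w=6): hits B6=T
input #5 (n=6, w=6): hits B6=T
input #6 (n=13, w=4): never hits B6=T
input #7 (n=6, w=4): hits B6=T
input #8 (n=15, w=4): never hits B6=T
Answer: 2, 3, 4, 5, 7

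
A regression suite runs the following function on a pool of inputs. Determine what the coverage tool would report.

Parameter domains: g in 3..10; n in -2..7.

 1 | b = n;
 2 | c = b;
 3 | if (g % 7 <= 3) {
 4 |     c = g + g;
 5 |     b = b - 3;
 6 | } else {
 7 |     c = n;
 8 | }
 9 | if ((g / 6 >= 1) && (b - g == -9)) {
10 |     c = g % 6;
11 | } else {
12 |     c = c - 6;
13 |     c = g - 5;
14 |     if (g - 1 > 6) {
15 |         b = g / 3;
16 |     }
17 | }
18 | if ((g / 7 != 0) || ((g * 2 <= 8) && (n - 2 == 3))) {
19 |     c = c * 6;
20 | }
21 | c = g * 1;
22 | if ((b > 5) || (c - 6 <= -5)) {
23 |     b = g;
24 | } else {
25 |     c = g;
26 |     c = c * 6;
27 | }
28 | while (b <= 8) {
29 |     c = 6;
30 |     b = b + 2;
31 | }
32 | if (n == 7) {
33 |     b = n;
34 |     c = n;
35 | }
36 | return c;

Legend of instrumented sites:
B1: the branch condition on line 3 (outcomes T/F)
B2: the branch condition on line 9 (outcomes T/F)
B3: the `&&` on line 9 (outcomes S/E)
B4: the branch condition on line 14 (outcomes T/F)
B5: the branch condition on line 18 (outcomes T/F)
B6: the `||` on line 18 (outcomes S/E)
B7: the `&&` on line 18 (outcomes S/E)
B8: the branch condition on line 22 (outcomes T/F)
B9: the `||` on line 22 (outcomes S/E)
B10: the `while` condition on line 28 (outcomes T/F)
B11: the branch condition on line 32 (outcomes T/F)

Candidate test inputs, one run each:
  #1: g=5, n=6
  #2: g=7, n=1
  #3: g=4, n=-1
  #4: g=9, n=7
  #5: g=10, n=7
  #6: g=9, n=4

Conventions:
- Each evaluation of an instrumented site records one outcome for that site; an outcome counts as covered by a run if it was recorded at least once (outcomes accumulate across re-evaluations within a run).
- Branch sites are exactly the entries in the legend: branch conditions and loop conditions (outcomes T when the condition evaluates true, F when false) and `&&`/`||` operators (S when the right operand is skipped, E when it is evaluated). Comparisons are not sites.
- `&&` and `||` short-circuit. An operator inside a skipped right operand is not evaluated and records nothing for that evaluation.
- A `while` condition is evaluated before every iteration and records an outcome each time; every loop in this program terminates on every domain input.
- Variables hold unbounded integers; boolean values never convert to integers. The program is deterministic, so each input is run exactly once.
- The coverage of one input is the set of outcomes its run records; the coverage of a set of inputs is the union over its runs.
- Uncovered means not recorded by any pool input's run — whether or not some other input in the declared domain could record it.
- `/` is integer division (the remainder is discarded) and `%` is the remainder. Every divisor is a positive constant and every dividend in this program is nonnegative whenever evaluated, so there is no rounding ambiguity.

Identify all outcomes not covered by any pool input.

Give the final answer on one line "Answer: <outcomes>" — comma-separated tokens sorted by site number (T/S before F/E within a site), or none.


input #1 (g=5, n=6): events B1->F, B3->S, B2->F, B4->F, B6->E, B7->S, B5->F, B9->S, B8->T, B10->T, B10->T, B10->F, B11->F; covers B1=F, B2=F, B3=S, B4=F, B5=F, B6=E, B7=S, B8=T, B9=S, B10=T, B10=F, B11=F
input #2 (g=7, n=1): events B1->T, B3->E, B2->T, B6->S, B5->T, B9->E, B8->F, B10->T, B10->T, B10->T, B10->T, B10->T, B10->T, B10->F, ...; covers B1=T, B2=T, B3=E, B5=T, B6=S, B8=F, B9=E, B10=T, B10=F, B11=F
input #3 (g=4, n=-1): events B1->F, B3->S, B2->F, B4->F, B6->E, B7->E, B5->F, B9->E, B8->F, B10->T, B10->T, B10->T, B10->T, B10->T, ...; covers B1=F, B2=F, B3=S, B4=F, B5=F, B6=E, B7=E, B8=F, B9=E, B10=T, B10=F, B11=F
input #4 (g=9, n=7): events B1->T, B3->E, B2->F, B4->T, B6->S, B5->T, B9->E, B8->F, B10->T, B10->T, B10->T, B10->F, B11->T; covers B1=T, B2=F, B3=E, B4=T, B5=T, B6=S, B8=F, B9=E, B10=T, B10=F, B11=T
input #5 (g=10, n=7): events B1->T, B3->E, B2->F, B4->T, B6->S, B5->T, B9->E, B8->F, B10->T, B10->T, B10->T, B10->F, B11->T; covers B1=T, B2=F, B3=E, B4=T, B5=T, B6=S, B8=F, B9=E, B10=T, B10=F, B11=T
input #6 (g=9, n=4): events B1->T, B3->E, B2->F, B4->T, B6->S, B5->T, B9->E, B8->F, B10->T, B10->T, B10->T, B10->F, B11->F; covers B1=T, B2=F, B3=E, B4=T, B5=T, B6=S, B8=F, B9=E, B10=T, B10=F, B11=F
union over the pool: B1=T, B1=F, B2=T, B2=F, B3=S, B3=E, B4=T, B4=F, B5=T, B5=F, B6=S, B6=E, B7=S, B7=E, B8=T, B8=F, B9=S, B9=E, B10=T, B10=F, B11=T, B11=F
uncovered (0 of 22): none
Answer: none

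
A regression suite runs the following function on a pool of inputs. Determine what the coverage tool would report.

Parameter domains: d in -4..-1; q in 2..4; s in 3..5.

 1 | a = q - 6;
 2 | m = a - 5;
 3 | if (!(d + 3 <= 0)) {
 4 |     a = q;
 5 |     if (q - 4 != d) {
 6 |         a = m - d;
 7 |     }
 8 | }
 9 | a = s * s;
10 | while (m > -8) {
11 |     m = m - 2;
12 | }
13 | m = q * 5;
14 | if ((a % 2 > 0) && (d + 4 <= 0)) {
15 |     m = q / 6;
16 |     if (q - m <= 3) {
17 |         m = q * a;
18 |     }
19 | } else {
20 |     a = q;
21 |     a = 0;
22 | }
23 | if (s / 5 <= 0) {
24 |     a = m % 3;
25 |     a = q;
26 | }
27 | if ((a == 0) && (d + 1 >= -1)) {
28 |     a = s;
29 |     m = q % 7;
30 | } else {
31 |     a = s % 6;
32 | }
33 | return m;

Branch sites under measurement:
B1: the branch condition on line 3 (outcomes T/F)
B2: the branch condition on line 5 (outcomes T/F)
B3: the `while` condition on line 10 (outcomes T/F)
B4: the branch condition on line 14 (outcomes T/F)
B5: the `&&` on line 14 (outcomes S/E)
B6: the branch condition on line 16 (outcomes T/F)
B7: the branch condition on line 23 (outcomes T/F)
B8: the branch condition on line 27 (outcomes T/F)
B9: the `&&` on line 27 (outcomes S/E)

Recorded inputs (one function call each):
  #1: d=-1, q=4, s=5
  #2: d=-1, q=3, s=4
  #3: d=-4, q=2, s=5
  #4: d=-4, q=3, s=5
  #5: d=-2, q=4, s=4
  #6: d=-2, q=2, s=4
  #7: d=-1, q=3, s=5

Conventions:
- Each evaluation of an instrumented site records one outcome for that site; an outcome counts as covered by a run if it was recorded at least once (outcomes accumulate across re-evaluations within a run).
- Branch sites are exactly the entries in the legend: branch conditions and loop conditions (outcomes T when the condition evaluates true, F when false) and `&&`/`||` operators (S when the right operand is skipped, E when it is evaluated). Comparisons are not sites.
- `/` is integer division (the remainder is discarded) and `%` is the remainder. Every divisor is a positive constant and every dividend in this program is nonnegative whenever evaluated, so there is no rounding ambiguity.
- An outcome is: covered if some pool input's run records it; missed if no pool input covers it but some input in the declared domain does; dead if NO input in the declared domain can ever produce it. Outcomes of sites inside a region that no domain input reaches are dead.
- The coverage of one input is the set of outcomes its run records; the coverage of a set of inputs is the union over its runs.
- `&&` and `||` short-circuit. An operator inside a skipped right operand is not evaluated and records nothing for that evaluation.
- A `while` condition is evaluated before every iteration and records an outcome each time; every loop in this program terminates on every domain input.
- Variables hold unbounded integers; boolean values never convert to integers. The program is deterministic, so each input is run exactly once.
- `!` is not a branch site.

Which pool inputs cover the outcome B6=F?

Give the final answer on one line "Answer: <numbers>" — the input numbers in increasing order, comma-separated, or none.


input #1 (d=-1, q=4, s=5): does not produce B6=F
input #2 (d=-1, q=3, s=4): does not produce B6=F
input #3 (d=-4, q=2, s=5): does not produce B6=F
input #4 (d=-4, q=3, s=5): does not produce B6=F
input #5 (d=-2, q=4, s=4): does not produce B6=F
input #6 (d=-2, q=2, s=4): does not produce B6=F
input #7 (d=-1, q=3, s=5): does not produce B6=F
Answer: none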